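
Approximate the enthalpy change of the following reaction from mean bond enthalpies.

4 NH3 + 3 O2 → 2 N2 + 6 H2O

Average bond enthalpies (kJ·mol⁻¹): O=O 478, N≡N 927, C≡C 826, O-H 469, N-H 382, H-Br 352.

ΔH ≈ −1464 kJ

Bonds broken (reactants):
  N-H: 12 × 382 = 4584
  O=O: 3 × 478 = 1434
  Σ(broken) = 6018 kJ
Bonds formed (products):
  N≡N: 2 × 927 = 1854
  O-H: 12 × 469 = 5628
  Σ(formed) = 7482 kJ
ΔH = Σ(broken) − Σ(formed) = 6018 − 7482 = −1464 kJ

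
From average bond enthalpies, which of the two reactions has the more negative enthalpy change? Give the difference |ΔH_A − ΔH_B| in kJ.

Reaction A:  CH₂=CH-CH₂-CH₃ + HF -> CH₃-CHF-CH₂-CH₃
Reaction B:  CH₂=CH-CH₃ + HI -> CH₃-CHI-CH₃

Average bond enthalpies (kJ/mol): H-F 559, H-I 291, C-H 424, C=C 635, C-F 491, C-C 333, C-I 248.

Reaction B, by 25 kJ

Reaction A:
  Bonds broken (reactants):
    C-C: 2 × 333 = 666
    C-H: 8 × 424 = 3392
    C=C: 1 × 635 = 635
    H-F: 1 × 559 = 559
    Σ(broken) = 5252 kJ
  Bonds formed (products):
    C-C: 3 × 333 = 999
    C-F: 1 × 491 = 491
    C-H: 9 × 424 = 3816
    Σ(formed) = 5306 kJ
  ΔH_A = 5252 − 5306 = −54 kJ
Reaction B:
  Bonds broken (reactants):
    C-C: 1 × 333 = 333
    C-H: 6 × 424 = 2544
    C=C: 1 × 635 = 635
    H-I: 1 × 291 = 291
    Σ(broken) = 3803 kJ
  Bonds formed (products):
    C-C: 2 × 333 = 666
    C-H: 7 × 424 = 2968
    C-I: 1 × 248 = 248
    Σ(formed) = 3882 kJ
  ΔH_B = 3803 − 3882 = −79 kJ
ΔH_A − ΔH_B = +25 kJ, so reaction B has the more negative ΔH; |ΔH_A − ΔH_B| = 25 kJ.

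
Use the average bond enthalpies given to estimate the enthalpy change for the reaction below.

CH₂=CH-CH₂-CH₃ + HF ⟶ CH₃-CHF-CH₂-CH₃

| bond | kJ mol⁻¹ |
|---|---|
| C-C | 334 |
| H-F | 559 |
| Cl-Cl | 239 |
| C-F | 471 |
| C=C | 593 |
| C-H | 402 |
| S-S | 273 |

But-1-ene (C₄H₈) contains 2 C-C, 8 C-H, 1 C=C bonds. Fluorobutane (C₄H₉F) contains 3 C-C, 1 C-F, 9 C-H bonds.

ΔH ≈ −55 kJ

Bonds broken (reactants):
  C-C: 2 × 334 = 668
  C-H: 8 × 402 = 3216
  C=C: 1 × 593 = 593
  H-F: 1 × 559 = 559
  Σ(broken) = 5036 kJ
Bonds formed (products):
  C-C: 3 × 334 = 1002
  C-F: 1 × 471 = 471
  C-H: 9 × 402 = 3618
  Σ(formed) = 5091 kJ
ΔH = Σ(broken) − Σ(formed) = 5036 − 5091 = −55 kJ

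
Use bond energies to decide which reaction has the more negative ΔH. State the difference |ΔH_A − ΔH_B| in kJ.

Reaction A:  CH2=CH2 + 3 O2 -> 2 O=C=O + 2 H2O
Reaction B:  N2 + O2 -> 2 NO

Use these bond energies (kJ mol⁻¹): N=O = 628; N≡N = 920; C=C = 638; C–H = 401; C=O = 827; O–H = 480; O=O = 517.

Reaction A:
  Bonds broken (reactants):
    C–H: 4 × 401 = 1604
    C=C: 1 × 638 = 638
    O=O: 3 × 517 = 1551
    Σ(broken) = 3793 kJ
  Bonds formed (products):
    C=O: 4 × 827 = 3308
    O–H: 4 × 480 = 1920
    Σ(formed) = 5228 kJ
  ΔH_A = 3793 − 5228 = −1435 kJ
Reaction B:
  Bonds broken (reactants):
    N≡N: 1 × 920 = 920
    O=O: 1 × 517 = 517
    Σ(broken) = 1437 kJ
  Bonds formed (products):
    N=O: 2 × 628 = 1256
    Σ(formed) = 1256 kJ
  ΔH_B = 1437 − 1256 = +181 kJ
ΔH_A − ΔH_B = −1616 kJ, so reaction A has the more negative ΔH; |ΔH_A − ΔH_B| = 1616 kJ.

Reaction A, by 1616 kJ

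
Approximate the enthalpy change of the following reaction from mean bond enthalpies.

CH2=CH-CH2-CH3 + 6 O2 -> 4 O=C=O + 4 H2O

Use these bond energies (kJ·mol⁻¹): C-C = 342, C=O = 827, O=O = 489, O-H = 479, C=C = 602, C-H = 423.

Bonds broken (reactants):
  C-C: 2 × 342 = 684
  C-H: 8 × 423 = 3384
  C=C: 1 × 602 = 602
  O=O: 6 × 489 = 2934
  Σ(broken) = 7604 kJ
Bonds formed (products):
  C=O: 8 × 827 = 6616
  O-H: 8 × 479 = 3832
  Σ(formed) = 10448 kJ
ΔH = Σ(broken) − Σ(formed) = 7604 − 10448 = −2844 kJ

ΔH ≈ −2844 kJ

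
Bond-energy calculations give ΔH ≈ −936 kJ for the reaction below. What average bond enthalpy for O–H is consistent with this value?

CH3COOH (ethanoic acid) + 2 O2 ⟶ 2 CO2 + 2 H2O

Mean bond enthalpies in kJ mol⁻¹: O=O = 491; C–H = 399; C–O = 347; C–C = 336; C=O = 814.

D(O–H) ≈ 452 kJ/mol

Let D be the O–H bond energy.
Σ(broken) = 1×336 + 3×399 + 1×347 + 1×814 + 1×D + 2×491 = 3676 + D
Σ(formed) = 4×814 + 4×D = 3256 + 4D
ΔH = Σ(broken) − Σ(formed) = (3676 + D) − (3256 + 4D) = +420 − 3D
Setting this equal to −936 kJ gives 3D = 1356, so D = 452 kJ/mol.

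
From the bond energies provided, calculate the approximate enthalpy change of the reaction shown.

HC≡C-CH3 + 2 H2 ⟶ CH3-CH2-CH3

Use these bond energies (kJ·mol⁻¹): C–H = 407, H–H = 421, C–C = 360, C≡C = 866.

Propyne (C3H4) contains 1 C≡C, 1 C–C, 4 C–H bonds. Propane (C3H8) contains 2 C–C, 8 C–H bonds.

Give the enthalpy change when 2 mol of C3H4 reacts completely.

ΔH = −560 kJ

Bonds broken (reactants):
  C≡C: 1 × 866 = 866
  C–C: 1 × 360 = 360
  C–H: 4 × 407 = 1628
  H–H: 2 × 421 = 842
  Σ(broken) = 3696 kJ
Bonds formed (products):
  C–C: 2 × 360 = 720
  C–H: 8 × 407 = 3256
  Σ(formed) = 3976 kJ
ΔH = Σ(broken) − Σ(formed) = 3696 − 3976 = −280 kJ
For 2× the reaction as written: 2 × (−280) = −560 kJ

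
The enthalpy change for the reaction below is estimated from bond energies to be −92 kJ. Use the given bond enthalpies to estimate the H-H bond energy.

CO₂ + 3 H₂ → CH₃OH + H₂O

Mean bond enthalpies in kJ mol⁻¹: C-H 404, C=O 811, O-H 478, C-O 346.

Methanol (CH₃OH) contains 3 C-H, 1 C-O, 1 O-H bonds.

Let D be the H-H bond energy.
Σ(broken) = 2×811 + 3×D = 1622 + 3D
Σ(formed) = 3×404 + 1×346 + 3×478 = 2992
ΔH = Σ(broken) − Σ(formed) = (1622 + 3D) − (2992) = −1370 + 3D
Setting this equal to −92 kJ gives 3D = 1278, so D = 426 kJ/mol.

D(H-H) ≈ 426 kJ/mol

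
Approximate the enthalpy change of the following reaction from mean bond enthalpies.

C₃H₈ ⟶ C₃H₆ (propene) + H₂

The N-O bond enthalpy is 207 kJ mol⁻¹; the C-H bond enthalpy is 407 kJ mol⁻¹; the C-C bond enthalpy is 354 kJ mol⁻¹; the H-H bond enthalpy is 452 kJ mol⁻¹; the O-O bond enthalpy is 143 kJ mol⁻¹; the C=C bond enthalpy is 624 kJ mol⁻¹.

ΔH ≈ +92 kJ

Bonds broken (reactants):
  C-C: 2 × 354 = 708
  C-H: 8 × 407 = 3256
  Σ(broken) = 3964 kJ
Bonds formed (products):
  C-C: 1 × 354 = 354
  C-H: 6 × 407 = 2442
  C=C: 1 × 624 = 624
  H-H: 1 × 452 = 452
  Σ(formed) = 3872 kJ
ΔH = Σ(broken) − Σ(formed) = 3964 − 3872 = +92 kJ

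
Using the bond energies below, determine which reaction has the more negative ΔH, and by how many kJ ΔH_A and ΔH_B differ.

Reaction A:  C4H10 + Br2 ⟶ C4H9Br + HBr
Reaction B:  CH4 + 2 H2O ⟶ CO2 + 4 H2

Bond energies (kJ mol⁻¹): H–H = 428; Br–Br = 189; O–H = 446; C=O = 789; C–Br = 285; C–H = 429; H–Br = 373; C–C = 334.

Reaction A, by 250 kJ

Reaction A:
  Bonds broken (reactants):
    Br–Br: 1 × 189 = 189
    C–C: 3 × 334 = 1002
    C–H: 10 × 429 = 4290
    Σ(broken) = 5481 kJ
  Bonds formed (products):
    C–Br: 1 × 285 = 285
    C–C: 3 × 334 = 1002
    C–H: 9 × 429 = 3861
    H–Br: 1 × 373 = 373
    Σ(formed) = 5521 kJ
  ΔH_A = 5481 − 5521 = −40 kJ
Reaction B:
  Bonds broken (reactants):
    C–H: 4 × 429 = 1716
    O–H: 4 × 446 = 1784
    Σ(broken) = 3500 kJ
  Bonds formed (products):
    C=O: 2 × 789 = 1578
    H–H: 4 × 428 = 1712
    Σ(formed) = 3290 kJ
  ΔH_B = 3500 − 3290 = +210 kJ
ΔH_A − ΔH_B = −250 kJ, so reaction A has the more negative ΔH; |ΔH_A − ΔH_B| = 250 kJ.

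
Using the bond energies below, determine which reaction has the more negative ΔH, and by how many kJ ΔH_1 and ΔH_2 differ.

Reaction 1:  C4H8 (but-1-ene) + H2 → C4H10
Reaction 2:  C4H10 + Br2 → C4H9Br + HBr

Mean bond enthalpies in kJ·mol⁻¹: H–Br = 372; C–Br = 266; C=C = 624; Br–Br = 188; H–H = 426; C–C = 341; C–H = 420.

Reaction 1:
  Bonds broken (reactants):
    C–C: 2 × 341 = 682
    C–H: 8 × 420 = 3360
    C=C: 1 × 624 = 624
    H–H: 1 × 426 = 426
    Σ(broken) = 5092 kJ
  Bonds formed (products):
    C–C: 3 × 341 = 1023
    C–H: 10 × 420 = 4200
    Σ(formed) = 5223 kJ
  ΔH_1 = 5092 − 5223 = −131 kJ
Reaction 2:
  Bonds broken (reactants):
    Br–Br: 1 × 188 = 188
    C–C: 3 × 341 = 1023
    C–H: 10 × 420 = 4200
    Σ(broken) = 5411 kJ
  Bonds formed (products):
    C–Br: 1 × 266 = 266
    C–C: 3 × 341 = 1023
    C–H: 9 × 420 = 3780
    H–Br: 1 × 372 = 372
    Σ(formed) = 5441 kJ
  ΔH_2 = 5411 − 5441 = −30 kJ
ΔH_1 − ΔH_2 = −101 kJ, so reaction 1 has the more negative ΔH; |ΔH_1 − ΔH_2| = 101 kJ.

Reaction 1, by 101 kJ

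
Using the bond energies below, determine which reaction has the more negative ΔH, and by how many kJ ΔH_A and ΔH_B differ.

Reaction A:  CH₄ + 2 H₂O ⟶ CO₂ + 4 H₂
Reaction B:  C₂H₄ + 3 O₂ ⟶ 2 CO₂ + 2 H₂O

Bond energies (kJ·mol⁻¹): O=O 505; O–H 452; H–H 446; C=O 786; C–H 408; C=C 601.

Reaction A:
  Bonds broken (reactants):
    C–H: 4 × 408 = 1632
    O–H: 4 × 452 = 1808
    Σ(broken) = 3440 kJ
  Bonds formed (products):
    C=O: 2 × 786 = 1572
    H–H: 4 × 446 = 1784
    Σ(formed) = 3356 kJ
  ΔH_A = 3440 − 3356 = +84 kJ
Reaction B:
  Bonds broken (reactants):
    C–H: 4 × 408 = 1632
    C=C: 1 × 601 = 601
    O=O: 3 × 505 = 1515
    Σ(broken) = 3748 kJ
  Bonds formed (products):
    C=O: 4 × 786 = 3144
    O–H: 4 × 452 = 1808
    Σ(formed) = 4952 kJ
  ΔH_B = 3748 − 4952 = −1204 kJ
ΔH_A − ΔH_B = +1288 kJ, so reaction B has the more negative ΔH; |ΔH_A − ΔH_B| = 1288 kJ.

Reaction B, by 1288 kJ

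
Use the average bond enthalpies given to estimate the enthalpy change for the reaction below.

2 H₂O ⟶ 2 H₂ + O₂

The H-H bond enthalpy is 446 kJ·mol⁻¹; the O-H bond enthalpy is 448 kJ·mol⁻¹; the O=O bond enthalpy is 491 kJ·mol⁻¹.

ΔH ≈ +409 kJ

Bonds broken (reactants):
  O-H: 4 × 448 = 1792
  Σ(broken) = 1792 kJ
Bonds formed (products):
  H-H: 2 × 446 = 892
  O=O: 1 × 491 = 491
  Σ(formed) = 1383 kJ
ΔH = Σ(broken) − Σ(formed) = 1792 − 1383 = +409 kJ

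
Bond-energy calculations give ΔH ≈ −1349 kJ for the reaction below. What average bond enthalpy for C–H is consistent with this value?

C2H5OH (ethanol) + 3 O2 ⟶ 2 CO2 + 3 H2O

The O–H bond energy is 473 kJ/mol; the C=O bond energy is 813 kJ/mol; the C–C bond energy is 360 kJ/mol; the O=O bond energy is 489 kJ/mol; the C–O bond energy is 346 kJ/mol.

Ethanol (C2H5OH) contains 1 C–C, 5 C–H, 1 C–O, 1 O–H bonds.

D(C–H) ≈ 419 kJ/mol

Let D be the C–H bond energy.
Σ(broken) = 1×360 + 5×D + 1×346 + 1×473 + 3×489 = 2646 + 5D
Σ(formed) = 4×813 + 6×473 = 6090
ΔH = Σ(broken) − Σ(formed) = (2646 + 5D) − (6090) = −3444 + 5D
Setting this equal to −1349 kJ gives 5D = 2095, so D = 419 kJ/mol.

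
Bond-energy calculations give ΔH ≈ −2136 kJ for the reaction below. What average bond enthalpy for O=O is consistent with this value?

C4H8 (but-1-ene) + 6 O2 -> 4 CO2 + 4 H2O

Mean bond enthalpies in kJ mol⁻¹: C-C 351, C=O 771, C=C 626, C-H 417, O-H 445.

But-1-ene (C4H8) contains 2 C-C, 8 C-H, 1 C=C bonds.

Let D be the O=O bond energy.
Σ(broken) = 2×351 + 8×417 + 1×626 + 6×D = 4664 + 6D
Σ(formed) = 8×771 + 8×445 = 9728
ΔH = Σ(broken) − Σ(formed) = (4664 + 6D) − (9728) = −5064 + 6D
Setting this equal to −2136 kJ gives 6D = 2928, so D = 488 kJ/mol.

D(O=O) ≈ 488 kJ/mol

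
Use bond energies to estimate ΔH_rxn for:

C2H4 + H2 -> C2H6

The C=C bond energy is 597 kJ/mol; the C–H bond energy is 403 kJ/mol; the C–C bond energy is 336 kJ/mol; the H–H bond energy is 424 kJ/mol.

Bonds broken (reactants):
  C–H: 4 × 403 = 1612
  C=C: 1 × 597 = 597
  H–H: 1 × 424 = 424
  Σ(broken) = 2633 kJ
Bonds formed (products):
  C–C: 1 × 336 = 336
  C–H: 6 × 403 = 2418
  Σ(formed) = 2754 kJ
ΔH = Σ(broken) − Σ(formed) = 2633 − 2754 = −121 kJ

ΔH ≈ −121 kJ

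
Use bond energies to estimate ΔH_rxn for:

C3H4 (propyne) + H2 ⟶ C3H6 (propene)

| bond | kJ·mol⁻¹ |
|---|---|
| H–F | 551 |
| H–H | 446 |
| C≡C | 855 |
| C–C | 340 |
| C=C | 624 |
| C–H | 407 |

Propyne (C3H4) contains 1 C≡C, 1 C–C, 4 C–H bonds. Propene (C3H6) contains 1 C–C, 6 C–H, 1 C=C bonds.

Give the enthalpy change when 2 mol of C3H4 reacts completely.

Bonds broken (reactants):
  C≡C: 1 × 855 = 855
  C–C: 1 × 340 = 340
  C–H: 4 × 407 = 1628
  H–H: 1 × 446 = 446
  Σ(broken) = 3269 kJ
Bonds formed (products):
  C–C: 1 × 340 = 340
  C–H: 6 × 407 = 2442
  C=C: 1 × 624 = 624
  Σ(formed) = 3406 kJ
ΔH = Σ(broken) − Σ(formed) = 3269 − 3406 = −137 kJ
For 2× the reaction as written: 2 × (−137) = −274 kJ

ΔH = −274 kJ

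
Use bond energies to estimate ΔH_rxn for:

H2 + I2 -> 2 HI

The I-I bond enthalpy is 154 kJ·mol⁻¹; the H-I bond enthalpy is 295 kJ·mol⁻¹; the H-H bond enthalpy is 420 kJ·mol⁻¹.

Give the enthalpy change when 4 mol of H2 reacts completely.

Bonds broken (reactants):
  H-H: 1 × 420 = 420
  I-I: 1 × 154 = 154
  Σ(broken) = 574 kJ
Bonds formed (products):
  H-I: 2 × 295 = 590
  Σ(formed) = 590 kJ
ΔH = Σ(broken) − Σ(formed) = 574 − 590 = −16 kJ
For 4× the reaction as written: 4 × (−16) = −64 kJ

ΔH = −64 kJ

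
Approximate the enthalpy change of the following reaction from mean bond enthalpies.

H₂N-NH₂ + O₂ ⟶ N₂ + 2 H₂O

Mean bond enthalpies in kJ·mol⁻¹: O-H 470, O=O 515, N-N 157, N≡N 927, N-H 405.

ΔH ≈ −515 kJ

Bonds broken (reactants):
  N-H: 4 × 405 = 1620
  N-N: 1 × 157 = 157
  O=O: 1 × 515 = 515
  Σ(broken) = 2292 kJ
Bonds formed (products):
  N≡N: 1 × 927 = 927
  O-H: 4 × 470 = 1880
  Σ(formed) = 2807 kJ
ΔH = Σ(broken) − Σ(formed) = 2292 − 2807 = −515 kJ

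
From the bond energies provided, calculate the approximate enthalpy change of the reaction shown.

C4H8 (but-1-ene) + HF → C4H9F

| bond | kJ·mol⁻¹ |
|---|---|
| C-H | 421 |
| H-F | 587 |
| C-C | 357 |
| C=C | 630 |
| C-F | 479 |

ΔH ≈ −40 kJ

Bonds broken (reactants):
  C-C: 2 × 357 = 714
  C-H: 8 × 421 = 3368
  C=C: 1 × 630 = 630
  H-F: 1 × 587 = 587
  Σ(broken) = 5299 kJ
Bonds formed (products):
  C-C: 3 × 357 = 1071
  C-F: 1 × 479 = 479
  C-H: 9 × 421 = 3789
  Σ(formed) = 5339 kJ
ΔH = Σ(broken) − Σ(formed) = 5299 − 5339 = −40 kJ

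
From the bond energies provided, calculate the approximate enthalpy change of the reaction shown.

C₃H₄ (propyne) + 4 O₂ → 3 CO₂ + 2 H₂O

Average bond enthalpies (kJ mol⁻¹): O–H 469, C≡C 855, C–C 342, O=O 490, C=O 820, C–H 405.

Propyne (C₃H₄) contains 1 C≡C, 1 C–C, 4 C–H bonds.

ΔH ≈ −2019 kJ

Bonds broken (reactants):
  C≡C: 1 × 855 = 855
  C–C: 1 × 342 = 342
  C–H: 4 × 405 = 1620
  O=O: 4 × 490 = 1960
  Σ(broken) = 4777 kJ
Bonds formed (products):
  C=O: 6 × 820 = 4920
  O–H: 4 × 469 = 1876
  Σ(formed) = 6796 kJ
ΔH = Σ(broken) − Σ(formed) = 4777 − 6796 = −2019 kJ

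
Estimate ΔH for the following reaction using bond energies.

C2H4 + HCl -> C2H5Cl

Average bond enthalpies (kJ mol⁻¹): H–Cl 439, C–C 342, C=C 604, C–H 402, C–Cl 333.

Bonds broken (reactants):
  C–H: 4 × 402 = 1608
  C=C: 1 × 604 = 604
  H–Cl: 1 × 439 = 439
  Σ(broken) = 2651 kJ
Bonds formed (products):
  C–C: 1 × 342 = 342
  C–Cl: 1 × 333 = 333
  C–H: 5 × 402 = 2010
  Σ(formed) = 2685 kJ
ΔH = Σ(broken) − Σ(formed) = 2651 − 2685 = −34 kJ

ΔH ≈ −34 kJ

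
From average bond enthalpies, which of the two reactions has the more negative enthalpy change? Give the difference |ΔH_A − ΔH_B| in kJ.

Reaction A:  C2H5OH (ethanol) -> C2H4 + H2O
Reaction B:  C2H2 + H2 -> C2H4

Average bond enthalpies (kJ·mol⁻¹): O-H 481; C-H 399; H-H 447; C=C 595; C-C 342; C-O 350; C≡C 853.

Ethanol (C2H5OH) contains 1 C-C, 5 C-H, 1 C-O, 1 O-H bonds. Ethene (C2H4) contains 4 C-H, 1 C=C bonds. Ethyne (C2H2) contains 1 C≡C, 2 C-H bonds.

Reaction A:
  Bonds broken (reactants):
    C-C: 1 × 342 = 342
    C-H: 5 × 399 = 1995
    C-O: 1 × 350 = 350
    O-H: 1 × 481 = 481
    Σ(broken) = 3168 kJ
  Bonds formed (products):
    C-H: 4 × 399 = 1596
    C=C: 1 × 595 = 595
    O-H: 2 × 481 = 962
    Σ(formed) = 3153 kJ
  ΔH_A = 3168 − 3153 = +15 kJ
Reaction B:
  Bonds broken (reactants):
    C≡C: 1 × 853 = 853
    C-H: 2 × 399 = 798
    H-H: 1 × 447 = 447
    Σ(broken) = 2098 kJ
  Bonds formed (products):
    C-H: 4 × 399 = 1596
    C=C: 1 × 595 = 595
    Σ(formed) = 2191 kJ
  ΔH_B = 2098 − 2191 = −93 kJ
ΔH_A − ΔH_B = +108 kJ, so reaction B has the more negative ΔH; |ΔH_A − ΔH_B| = 108 kJ.

Reaction B, by 108 kJ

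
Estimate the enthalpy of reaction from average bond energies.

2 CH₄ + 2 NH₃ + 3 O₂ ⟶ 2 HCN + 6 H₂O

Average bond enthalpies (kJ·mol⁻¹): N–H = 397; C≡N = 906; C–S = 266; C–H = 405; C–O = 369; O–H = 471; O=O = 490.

Bonds broken (reactants):
  C–H: 8 × 405 = 3240
  N–H: 6 × 397 = 2382
  O=O: 3 × 490 = 1470
  Σ(broken) = 7092 kJ
Bonds formed (products):
  C≡N: 2 × 906 = 1812
  C–H: 2 × 405 = 810
  O–H: 12 × 471 = 5652
  Σ(formed) = 8274 kJ
ΔH = Σ(broken) − Σ(formed) = 7092 − 8274 = −1182 kJ

ΔH ≈ −1182 kJ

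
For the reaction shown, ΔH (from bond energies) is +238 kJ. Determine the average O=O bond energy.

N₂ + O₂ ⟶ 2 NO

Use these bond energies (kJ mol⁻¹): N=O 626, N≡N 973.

D(O=O) ≈ 517 kJ/mol

Let D be the O=O bond energy.
Σ(broken) = 1×973 + 1×D = 973 + D
Σ(formed) = 2×626 = 1252
ΔH = Σ(broken) − Σ(formed) = (973 + D) − (1252) = −279 + D
Setting this equal to +238 kJ gives D = 517 kJ/mol.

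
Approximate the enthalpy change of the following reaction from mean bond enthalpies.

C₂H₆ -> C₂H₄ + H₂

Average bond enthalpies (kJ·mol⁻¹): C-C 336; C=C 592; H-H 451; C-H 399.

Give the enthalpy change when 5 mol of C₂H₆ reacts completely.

ΔH = +455 kJ

Bonds broken (reactants):
  C-C: 1 × 336 = 336
  C-H: 6 × 399 = 2394
  Σ(broken) = 2730 kJ
Bonds formed (products):
  C-H: 4 × 399 = 1596
  C=C: 1 × 592 = 592
  H-H: 1 × 451 = 451
  Σ(formed) = 2639 kJ
ΔH = Σ(broken) − Σ(formed) = 2730 − 2639 = +91 kJ
For 5× the reaction as written: 5 × (+91) = +455 kJ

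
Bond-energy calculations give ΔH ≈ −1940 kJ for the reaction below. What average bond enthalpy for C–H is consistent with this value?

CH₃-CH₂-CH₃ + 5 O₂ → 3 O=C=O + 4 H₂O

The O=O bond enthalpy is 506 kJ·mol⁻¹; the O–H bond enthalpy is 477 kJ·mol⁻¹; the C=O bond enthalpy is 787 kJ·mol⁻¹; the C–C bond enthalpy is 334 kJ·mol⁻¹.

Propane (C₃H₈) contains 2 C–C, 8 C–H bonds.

D(C–H) ≈ 425 kJ/mol

Let D be the C–H bond energy.
Σ(broken) = 2×334 + 8×D + 5×506 = 3198 + 8D
Σ(formed) = 6×787 + 8×477 = 8538
ΔH = Σ(broken) − Σ(formed) = (3198 + 8D) − (8538) = −5340 + 8D
Setting this equal to −1940 kJ gives 8D = 3400, so D = 425 kJ/mol.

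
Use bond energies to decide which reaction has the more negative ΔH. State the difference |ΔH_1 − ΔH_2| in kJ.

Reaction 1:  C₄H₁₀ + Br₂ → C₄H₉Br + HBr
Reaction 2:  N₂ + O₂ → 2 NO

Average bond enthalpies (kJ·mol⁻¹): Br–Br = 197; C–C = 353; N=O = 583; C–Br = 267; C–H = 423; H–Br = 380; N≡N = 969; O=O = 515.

Reaction 1:
  Bonds broken (reactants):
    Br–Br: 1 × 197 = 197
    C–C: 3 × 353 = 1059
    C–H: 10 × 423 = 4230
    Σ(broken) = 5486 kJ
  Bonds formed (products):
    C–Br: 1 × 267 = 267
    C–C: 3 × 353 = 1059
    C–H: 9 × 423 = 3807
    H–Br: 1 × 380 = 380
    Σ(formed) = 5513 kJ
  ΔH_1 = 5486 − 5513 = −27 kJ
Reaction 2:
  Bonds broken (reactants):
    N≡N: 1 × 969 = 969
    O=O: 1 × 515 = 515
    Σ(broken) = 1484 kJ
  Bonds formed (products):
    N=O: 2 × 583 = 1166
    Σ(formed) = 1166 kJ
  ΔH_2 = 1484 − 1166 = +318 kJ
ΔH_1 − ΔH_2 = −345 kJ, so reaction 1 has the more negative ΔH; |ΔH_1 − ΔH_2| = 345 kJ.

Reaction 1, by 345 kJ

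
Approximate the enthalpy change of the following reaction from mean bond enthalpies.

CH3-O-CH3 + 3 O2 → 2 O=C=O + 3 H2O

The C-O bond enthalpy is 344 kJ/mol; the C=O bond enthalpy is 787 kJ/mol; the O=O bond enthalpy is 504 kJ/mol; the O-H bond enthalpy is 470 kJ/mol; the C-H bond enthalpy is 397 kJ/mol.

Bonds broken (reactants):
  C-H: 6 × 397 = 2382
  C-O: 2 × 344 = 688
  O=O: 3 × 504 = 1512
  Σ(broken) = 4582 kJ
Bonds formed (products):
  C=O: 4 × 787 = 3148
  O-H: 6 × 470 = 2820
  Σ(formed) = 5968 kJ
ΔH = Σ(broken) − Σ(formed) = 4582 − 5968 = −1386 kJ

ΔH ≈ −1386 kJ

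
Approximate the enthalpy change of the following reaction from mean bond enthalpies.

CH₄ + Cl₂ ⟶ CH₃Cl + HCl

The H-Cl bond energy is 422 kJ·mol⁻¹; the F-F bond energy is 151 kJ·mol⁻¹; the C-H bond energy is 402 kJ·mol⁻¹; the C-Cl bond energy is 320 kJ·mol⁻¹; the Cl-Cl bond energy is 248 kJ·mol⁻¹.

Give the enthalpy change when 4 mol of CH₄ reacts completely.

Bonds broken (reactants):
  C-H: 4 × 402 = 1608
  Cl-Cl: 1 × 248 = 248
  Σ(broken) = 1856 kJ
Bonds formed (products):
  C-Cl: 1 × 320 = 320
  C-H: 3 × 402 = 1206
  H-Cl: 1 × 422 = 422
  Σ(formed) = 1948 kJ
ΔH = Σ(broken) − Σ(formed) = 1856 − 1948 = −92 kJ
For 4× the reaction as written: 4 × (−92) = −368 kJ

ΔH = −368 kJ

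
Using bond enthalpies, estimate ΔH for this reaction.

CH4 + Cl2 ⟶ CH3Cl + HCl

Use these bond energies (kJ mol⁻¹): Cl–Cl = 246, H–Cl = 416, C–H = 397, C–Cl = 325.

ΔH ≈ −98 kJ

Bonds broken (reactants):
  C–H: 4 × 397 = 1588
  Cl–Cl: 1 × 246 = 246
  Σ(broken) = 1834 kJ
Bonds formed (products):
  C–Cl: 1 × 325 = 325
  C–H: 3 × 397 = 1191
  H–Cl: 1 × 416 = 416
  Σ(formed) = 1932 kJ
ΔH = Σ(broken) − Σ(formed) = 1834 − 1932 = −98 kJ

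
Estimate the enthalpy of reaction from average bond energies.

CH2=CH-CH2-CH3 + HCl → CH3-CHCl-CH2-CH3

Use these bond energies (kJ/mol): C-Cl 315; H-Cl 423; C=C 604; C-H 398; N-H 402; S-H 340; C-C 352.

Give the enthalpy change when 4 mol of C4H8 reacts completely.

ΔH = −152 kJ

Bonds broken (reactants):
  C-C: 2 × 352 = 704
  C-H: 8 × 398 = 3184
  C=C: 1 × 604 = 604
  H-Cl: 1 × 423 = 423
  Σ(broken) = 4915 kJ
Bonds formed (products):
  C-C: 3 × 352 = 1056
  C-Cl: 1 × 315 = 315
  C-H: 9 × 398 = 3582
  Σ(formed) = 4953 kJ
ΔH = Σ(broken) − Σ(formed) = 4915 − 4953 = −38 kJ
For 4× the reaction as written: 4 × (−38) = −152 kJ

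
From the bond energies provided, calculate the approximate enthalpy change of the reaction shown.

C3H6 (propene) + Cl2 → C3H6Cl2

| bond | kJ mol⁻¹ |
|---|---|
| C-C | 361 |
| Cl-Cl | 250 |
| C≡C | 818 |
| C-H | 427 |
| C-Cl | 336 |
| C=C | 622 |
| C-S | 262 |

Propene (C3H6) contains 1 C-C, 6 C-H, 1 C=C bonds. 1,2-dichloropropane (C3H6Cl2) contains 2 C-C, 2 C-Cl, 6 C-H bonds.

Bonds broken (reactants):
  C-C: 1 × 361 = 361
  C-H: 6 × 427 = 2562
  C=C: 1 × 622 = 622
  Cl-Cl: 1 × 250 = 250
  Σ(broken) = 3795 kJ
Bonds formed (products):
  C-C: 2 × 361 = 722
  C-Cl: 2 × 336 = 672
  C-H: 6 × 427 = 2562
  Σ(formed) = 3956 kJ
ΔH = Σ(broken) − Σ(formed) = 3795 − 3956 = −161 kJ

ΔH ≈ −161 kJ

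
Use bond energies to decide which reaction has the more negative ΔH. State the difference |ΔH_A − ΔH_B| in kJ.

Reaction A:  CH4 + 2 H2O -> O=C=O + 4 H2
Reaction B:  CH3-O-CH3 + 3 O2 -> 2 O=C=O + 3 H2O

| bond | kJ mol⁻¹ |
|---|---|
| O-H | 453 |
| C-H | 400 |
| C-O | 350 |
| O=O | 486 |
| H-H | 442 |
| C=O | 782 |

Reaction A:
  Bonds broken (reactants):
    C-H: 4 × 400 = 1600
    O-H: 4 × 453 = 1812
    Σ(broken) = 3412 kJ
  Bonds formed (products):
    C=O: 2 × 782 = 1564
    H-H: 4 × 442 = 1768
    Σ(formed) = 3332 kJ
  ΔH_A = 3412 − 3332 = +80 kJ
Reaction B:
  Bonds broken (reactants):
    C-H: 6 × 400 = 2400
    C-O: 2 × 350 = 700
    O=O: 3 × 486 = 1458
    Σ(broken) = 4558 kJ
  Bonds formed (products):
    C=O: 4 × 782 = 3128
    O-H: 6 × 453 = 2718
    Σ(formed) = 5846 kJ
  ΔH_B = 4558 − 5846 = −1288 kJ
ΔH_A − ΔH_B = +1368 kJ, so reaction B has the more negative ΔH; |ΔH_A − ΔH_B| = 1368 kJ.

Reaction B, by 1368 kJ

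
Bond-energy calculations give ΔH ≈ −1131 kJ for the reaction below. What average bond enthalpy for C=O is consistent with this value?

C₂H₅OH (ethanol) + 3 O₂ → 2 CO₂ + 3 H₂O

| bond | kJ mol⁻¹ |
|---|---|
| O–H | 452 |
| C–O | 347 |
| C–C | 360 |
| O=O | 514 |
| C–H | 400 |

Let D be the C=O bond energy.
Σ(broken) = 1×360 + 5×400 + 1×347 + 1×452 + 3×514 = 4701
Σ(formed) = 4×D + 6×452 = 2712 + 4D
ΔH = Σ(broken) − Σ(formed) = (4701) − (2712 + 4D) = +1989 − 4D
Setting this equal to −1131 kJ gives 4D = 3120, so D = 780 kJ/mol.

D(C=O) ≈ 780 kJ/mol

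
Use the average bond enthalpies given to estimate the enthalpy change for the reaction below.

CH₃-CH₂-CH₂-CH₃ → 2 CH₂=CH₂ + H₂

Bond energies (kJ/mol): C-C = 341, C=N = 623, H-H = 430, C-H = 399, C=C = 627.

Bonds broken (reactants):
  C-C: 3 × 341 = 1023
  C-H: 10 × 399 = 3990
  Σ(broken) = 5013 kJ
Bonds formed (products):
  C-H: 8 × 399 = 3192
  C=C: 2 × 627 = 1254
  H-H: 1 × 430 = 430
  Σ(formed) = 4876 kJ
ΔH = Σ(broken) − Σ(formed) = 5013 − 4876 = +137 kJ

ΔH ≈ +137 kJ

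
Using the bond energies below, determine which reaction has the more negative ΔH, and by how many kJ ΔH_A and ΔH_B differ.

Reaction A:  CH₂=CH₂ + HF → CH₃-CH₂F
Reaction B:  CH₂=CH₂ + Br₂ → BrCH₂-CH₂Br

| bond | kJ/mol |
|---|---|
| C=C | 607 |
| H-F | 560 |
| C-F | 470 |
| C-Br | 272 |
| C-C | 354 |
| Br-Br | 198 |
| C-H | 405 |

Reaction A:
  Bonds broken (reactants):
    C-H: 4 × 405 = 1620
    C=C: 1 × 607 = 607
    H-F: 1 × 560 = 560
    Σ(broken) = 2787 kJ
  Bonds formed (products):
    C-C: 1 × 354 = 354
    C-F: 1 × 470 = 470
    C-H: 5 × 405 = 2025
    Σ(formed) = 2849 kJ
  ΔH_A = 2787 − 2849 = −62 kJ
Reaction B:
  Bonds broken (reactants):
    Br-Br: 1 × 198 = 198
    C-H: 4 × 405 = 1620
    C=C: 1 × 607 = 607
    Σ(broken) = 2425 kJ
  Bonds formed (products):
    C-Br: 2 × 272 = 544
    C-C: 1 × 354 = 354
    C-H: 4 × 405 = 1620
    Σ(formed) = 2518 kJ
  ΔH_B = 2425 − 2518 = −93 kJ
ΔH_A − ΔH_B = +31 kJ, so reaction B has the more negative ΔH; |ΔH_A − ΔH_B| = 31 kJ.

Reaction B, by 31 kJ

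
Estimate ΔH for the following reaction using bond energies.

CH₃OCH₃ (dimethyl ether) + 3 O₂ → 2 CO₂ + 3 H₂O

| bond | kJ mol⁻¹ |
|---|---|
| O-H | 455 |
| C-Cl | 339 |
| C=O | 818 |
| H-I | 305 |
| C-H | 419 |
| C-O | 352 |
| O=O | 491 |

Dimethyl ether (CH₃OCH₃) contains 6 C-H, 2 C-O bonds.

ΔH ≈ −1311 kJ

Bonds broken (reactants):
  C-H: 6 × 419 = 2514
  C-O: 2 × 352 = 704
  O=O: 3 × 491 = 1473
  Σ(broken) = 4691 kJ
Bonds formed (products):
  C=O: 4 × 818 = 3272
  O-H: 6 × 455 = 2730
  Σ(formed) = 6002 kJ
ΔH = Σ(broken) − Σ(formed) = 4691 − 6002 = −1311 kJ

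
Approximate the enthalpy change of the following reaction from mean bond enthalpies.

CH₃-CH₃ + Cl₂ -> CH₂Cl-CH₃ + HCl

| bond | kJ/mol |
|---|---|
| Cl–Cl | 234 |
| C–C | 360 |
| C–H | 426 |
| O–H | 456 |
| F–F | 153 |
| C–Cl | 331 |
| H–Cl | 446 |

ΔH ≈ −117 kJ

Bonds broken (reactants):
  C–C: 1 × 360 = 360
  C–H: 6 × 426 = 2556
  Cl–Cl: 1 × 234 = 234
  Σ(broken) = 3150 kJ
Bonds formed (products):
  C–C: 1 × 360 = 360
  C–Cl: 1 × 331 = 331
  C–H: 5 × 426 = 2130
  H–Cl: 1 × 446 = 446
  Σ(formed) = 3267 kJ
ΔH = Σ(broken) − Σ(formed) = 3150 − 3267 = −117 kJ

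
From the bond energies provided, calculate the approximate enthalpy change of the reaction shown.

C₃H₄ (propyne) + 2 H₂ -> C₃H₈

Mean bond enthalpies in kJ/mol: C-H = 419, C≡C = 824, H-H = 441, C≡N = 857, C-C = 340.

Bonds broken (reactants):
  C≡C: 1 × 824 = 824
  C-C: 1 × 340 = 340
  C-H: 4 × 419 = 1676
  H-H: 2 × 441 = 882
  Σ(broken) = 3722 kJ
Bonds formed (products):
  C-C: 2 × 340 = 680
  C-H: 8 × 419 = 3352
  Σ(formed) = 4032 kJ
ΔH = Σ(broken) − Σ(formed) = 3722 − 4032 = −310 kJ

ΔH ≈ −310 kJ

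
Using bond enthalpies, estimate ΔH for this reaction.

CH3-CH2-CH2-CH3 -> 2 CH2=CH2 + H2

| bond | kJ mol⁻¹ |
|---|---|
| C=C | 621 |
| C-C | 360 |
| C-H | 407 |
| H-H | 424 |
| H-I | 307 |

Bonds broken (reactants):
  C-C: 3 × 360 = 1080
  C-H: 10 × 407 = 4070
  Σ(broken) = 5150 kJ
Bonds formed (products):
  C-H: 8 × 407 = 3256
  C=C: 2 × 621 = 1242
  H-H: 1 × 424 = 424
  Σ(formed) = 4922 kJ
ΔH = Σ(broken) − Σ(formed) = 5150 − 4922 = +228 kJ

ΔH ≈ +228 kJ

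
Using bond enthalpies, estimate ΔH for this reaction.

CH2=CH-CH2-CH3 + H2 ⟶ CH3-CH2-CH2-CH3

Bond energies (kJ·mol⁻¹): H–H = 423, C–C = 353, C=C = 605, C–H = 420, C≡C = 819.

ΔH ≈ −165 kJ

Bonds broken (reactants):
  C–C: 2 × 353 = 706
  C–H: 8 × 420 = 3360
  C=C: 1 × 605 = 605
  H–H: 1 × 423 = 423
  Σ(broken) = 5094 kJ
Bonds formed (products):
  C–C: 3 × 353 = 1059
  C–H: 10 × 420 = 4200
  Σ(formed) = 5259 kJ
ΔH = Σ(broken) − Σ(formed) = 5094 − 5259 = −165 kJ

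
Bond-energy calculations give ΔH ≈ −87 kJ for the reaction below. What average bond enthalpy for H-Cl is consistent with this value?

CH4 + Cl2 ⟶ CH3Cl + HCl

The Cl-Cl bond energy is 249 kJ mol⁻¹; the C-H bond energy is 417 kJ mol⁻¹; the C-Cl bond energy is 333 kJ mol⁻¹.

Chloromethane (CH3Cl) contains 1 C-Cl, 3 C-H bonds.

D(H-Cl) ≈ 420 kJ/mol

Let D be the H-Cl bond energy.
Σ(broken) = 4×417 + 1×249 = 1917
Σ(formed) = 1×333 + 3×417 + 1×D = 1584 + D
ΔH = Σ(broken) − Σ(formed) = (1917) − (1584 + D) = +333 − D
Setting this equal to −87 kJ gives D = 420 kJ/mol.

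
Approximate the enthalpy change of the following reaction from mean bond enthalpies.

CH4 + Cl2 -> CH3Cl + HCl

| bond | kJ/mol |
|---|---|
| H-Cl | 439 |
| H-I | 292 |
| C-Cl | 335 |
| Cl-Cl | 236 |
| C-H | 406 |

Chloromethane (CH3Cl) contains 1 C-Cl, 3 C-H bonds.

Bonds broken (reactants):
  C-H: 4 × 406 = 1624
  Cl-Cl: 1 × 236 = 236
  Σ(broken) = 1860 kJ
Bonds formed (products):
  C-Cl: 1 × 335 = 335
  C-H: 3 × 406 = 1218
  H-Cl: 1 × 439 = 439
  Σ(formed) = 1992 kJ
ΔH = Σ(broken) − Σ(formed) = 1860 − 1992 = −132 kJ

ΔH ≈ −132 kJ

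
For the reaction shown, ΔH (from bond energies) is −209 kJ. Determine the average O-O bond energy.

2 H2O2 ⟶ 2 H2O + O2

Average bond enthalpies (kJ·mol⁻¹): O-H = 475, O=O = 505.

D(O-O) ≈ 148 kJ/mol

Let D be the O-O bond energy.
Σ(broken) = 4×475 + 2×D = 1900 + 2D
Σ(formed) = 4×475 + 1×505 = 2405
ΔH = Σ(broken) − Σ(formed) = (1900 + 2D) − (2405) = −505 + 2D
Setting this equal to −209 kJ gives 2D = 296, so D = 148 kJ/mol.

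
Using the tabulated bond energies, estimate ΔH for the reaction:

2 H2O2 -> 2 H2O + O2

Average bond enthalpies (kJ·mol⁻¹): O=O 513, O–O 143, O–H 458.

ΔH ≈ −227 kJ

Bonds broken (reactants):
  O–H: 4 × 458 = 1832
  O–O: 2 × 143 = 286
  Σ(broken) = 2118 kJ
Bonds formed (products):
  O–H: 4 × 458 = 1832
  O=O: 1 × 513 = 513
  Σ(formed) = 2345 kJ
ΔH = Σ(broken) − Σ(formed) = 2118 − 2345 = −227 kJ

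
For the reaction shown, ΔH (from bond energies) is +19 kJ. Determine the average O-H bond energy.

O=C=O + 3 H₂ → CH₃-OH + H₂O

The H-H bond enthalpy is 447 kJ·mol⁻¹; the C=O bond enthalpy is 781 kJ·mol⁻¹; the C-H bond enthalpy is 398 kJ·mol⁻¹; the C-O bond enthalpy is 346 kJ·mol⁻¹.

D(O-H) ≈ 448 kJ/mol

Let D be the O-H bond energy.
Σ(broken) = 2×781 + 3×447 = 2903
Σ(formed) = 3×398 + 1×346 + 3×D = 1540 + 3D
ΔH = Σ(broken) − Σ(formed) = (2903) − (1540 + 3D) = +1363 − 3D
Setting this equal to +19 kJ gives 3D = 1344, so D = 448 kJ/mol.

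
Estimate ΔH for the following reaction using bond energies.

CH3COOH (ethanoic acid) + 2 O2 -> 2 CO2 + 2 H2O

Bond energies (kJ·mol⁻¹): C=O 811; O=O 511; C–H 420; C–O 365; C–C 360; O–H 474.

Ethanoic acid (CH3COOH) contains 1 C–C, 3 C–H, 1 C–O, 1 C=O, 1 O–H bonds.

Bonds broken (reactants):
  C–C: 1 × 360 = 360
  C–H: 3 × 420 = 1260
  C–O: 1 × 365 = 365
  C=O: 1 × 811 = 811
  O–H: 1 × 474 = 474
  O=O: 2 × 511 = 1022
  Σ(broken) = 4292 kJ
Bonds formed (products):
  C=O: 4 × 811 = 3244
  O–H: 4 × 474 = 1896
  Σ(formed) = 5140 kJ
ΔH = Σ(broken) − Σ(formed) = 4292 − 5140 = −848 kJ

ΔH ≈ −848 kJ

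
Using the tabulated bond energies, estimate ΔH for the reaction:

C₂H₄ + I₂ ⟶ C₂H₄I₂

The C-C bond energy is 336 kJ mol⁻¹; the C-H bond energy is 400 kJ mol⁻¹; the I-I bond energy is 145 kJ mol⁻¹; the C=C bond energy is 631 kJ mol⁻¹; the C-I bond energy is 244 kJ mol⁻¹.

Bonds broken (reactants):
  C-H: 4 × 400 = 1600
  C=C: 1 × 631 = 631
  I-I: 1 × 145 = 145
  Σ(broken) = 2376 kJ
Bonds formed (products):
  C-C: 1 × 336 = 336
  C-H: 4 × 400 = 1600
  C-I: 2 × 244 = 488
  Σ(formed) = 2424 kJ
ΔH = Σ(broken) − Σ(formed) = 2376 − 2424 = −48 kJ

ΔH ≈ −48 kJ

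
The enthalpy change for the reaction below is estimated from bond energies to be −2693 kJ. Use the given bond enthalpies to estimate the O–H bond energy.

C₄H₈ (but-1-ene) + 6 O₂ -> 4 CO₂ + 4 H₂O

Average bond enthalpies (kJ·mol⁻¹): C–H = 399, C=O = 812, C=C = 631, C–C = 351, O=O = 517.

Let D be the O–H bond energy.
Σ(broken) = 2×351 + 8×399 + 1×631 + 6×517 = 7627
Σ(formed) = 8×812 + 8×D = 6496 + 8D
ΔH = Σ(broken) − Σ(formed) = (7627) − (6496 + 8D) = +1131 − 8D
Setting this equal to −2693 kJ gives 8D = 3824, so D = 478 kJ/mol.

D(O–H) ≈ 478 kJ/mol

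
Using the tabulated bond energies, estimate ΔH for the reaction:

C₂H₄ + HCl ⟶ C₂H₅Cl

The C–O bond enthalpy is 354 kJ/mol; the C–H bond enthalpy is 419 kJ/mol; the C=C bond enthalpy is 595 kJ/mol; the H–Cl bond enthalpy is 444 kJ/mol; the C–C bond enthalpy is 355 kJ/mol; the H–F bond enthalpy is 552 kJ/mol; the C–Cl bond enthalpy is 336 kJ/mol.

Bonds broken (reactants):
  C–H: 4 × 419 = 1676
  C=C: 1 × 595 = 595
  H–Cl: 1 × 444 = 444
  Σ(broken) = 2715 kJ
Bonds formed (products):
  C–C: 1 × 355 = 355
  C–Cl: 1 × 336 = 336
  C–H: 5 × 419 = 2095
  Σ(formed) = 2786 kJ
ΔH = Σ(broken) − Σ(formed) = 2715 − 2786 = −71 kJ

ΔH ≈ −71 kJ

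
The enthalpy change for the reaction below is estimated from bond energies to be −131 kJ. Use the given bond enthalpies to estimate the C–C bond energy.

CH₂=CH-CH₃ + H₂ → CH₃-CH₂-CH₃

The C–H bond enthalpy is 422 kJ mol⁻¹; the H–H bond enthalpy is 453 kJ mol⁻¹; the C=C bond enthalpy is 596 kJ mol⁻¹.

D(C–C) ≈ 336 kJ/mol

Let D be the C–C bond energy.
Σ(broken) = 1×D + 6×422 + 1×596 + 1×453 = 3581 + D
Σ(formed) = 2×D + 8×422 = 3376 + 2D
ΔH = Σ(broken) − Σ(formed) = (3581 + D) − (3376 + 2D) = +205 − D
Setting this equal to −131 kJ gives D = 336 kJ/mol.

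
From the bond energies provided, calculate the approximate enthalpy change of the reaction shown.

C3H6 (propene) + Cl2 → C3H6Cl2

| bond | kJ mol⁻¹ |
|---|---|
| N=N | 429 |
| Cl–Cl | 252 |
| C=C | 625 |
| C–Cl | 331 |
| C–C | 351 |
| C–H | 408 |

ΔH ≈ −136 kJ

Bonds broken (reactants):
  C–C: 1 × 351 = 351
  C–H: 6 × 408 = 2448
  C=C: 1 × 625 = 625
  Cl–Cl: 1 × 252 = 252
  Σ(broken) = 3676 kJ
Bonds formed (products):
  C–C: 2 × 351 = 702
  C–Cl: 2 × 331 = 662
  C–H: 6 × 408 = 2448
  Σ(formed) = 3812 kJ
ΔH = Σ(broken) − Σ(formed) = 3676 − 3812 = −136 kJ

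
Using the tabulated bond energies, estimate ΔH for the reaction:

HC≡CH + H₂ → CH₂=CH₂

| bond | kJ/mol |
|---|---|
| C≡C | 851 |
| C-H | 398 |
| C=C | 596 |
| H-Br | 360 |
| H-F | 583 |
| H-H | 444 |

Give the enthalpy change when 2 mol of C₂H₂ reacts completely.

ΔH = −194 kJ

Bonds broken (reactants):
  C≡C: 1 × 851 = 851
  C-H: 2 × 398 = 796
  H-H: 1 × 444 = 444
  Σ(broken) = 2091 kJ
Bonds formed (products):
  C-H: 4 × 398 = 1592
  C=C: 1 × 596 = 596
  Σ(formed) = 2188 kJ
ΔH = Σ(broken) − Σ(formed) = 2091 − 2188 = −97 kJ
For 2× the reaction as written: 2 × (−97) = −194 kJ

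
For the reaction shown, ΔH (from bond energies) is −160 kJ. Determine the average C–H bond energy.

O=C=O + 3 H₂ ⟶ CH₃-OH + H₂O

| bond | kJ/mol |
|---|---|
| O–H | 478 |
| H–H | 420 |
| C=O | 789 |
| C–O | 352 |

Let D be the C–H bond energy.
Σ(broken) = 2×789 + 3×420 = 2838
Σ(formed) = 3×D + 1×352 + 3×478 = 1786 + 3D
ΔH = Σ(broken) − Σ(formed) = (2838) − (1786 + 3D) = +1052 − 3D
Setting this equal to −160 kJ gives 3D = 1212, so D = 404 kJ/mol.

D(C–H) ≈ 404 kJ/mol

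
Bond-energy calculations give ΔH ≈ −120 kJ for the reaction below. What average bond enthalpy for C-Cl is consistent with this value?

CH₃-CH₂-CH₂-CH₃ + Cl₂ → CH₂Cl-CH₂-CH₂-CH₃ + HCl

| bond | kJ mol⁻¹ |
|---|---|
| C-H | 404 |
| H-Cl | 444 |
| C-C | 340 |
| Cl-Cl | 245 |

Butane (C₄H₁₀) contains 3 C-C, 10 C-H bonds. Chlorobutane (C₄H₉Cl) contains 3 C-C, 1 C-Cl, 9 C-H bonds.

Let D be the C-Cl bond energy.
Σ(broken) = 3×340 + 10×404 + 1×245 = 5305
Σ(formed) = 3×340 + 1×D + 9×404 + 1×444 = 5100 + D
ΔH = Σ(broken) − Σ(formed) = (5305) − (5100 + D) = +205 − D
Setting this equal to −120 kJ gives D = 325 kJ/mol.

D(C-Cl) ≈ 325 kJ/mol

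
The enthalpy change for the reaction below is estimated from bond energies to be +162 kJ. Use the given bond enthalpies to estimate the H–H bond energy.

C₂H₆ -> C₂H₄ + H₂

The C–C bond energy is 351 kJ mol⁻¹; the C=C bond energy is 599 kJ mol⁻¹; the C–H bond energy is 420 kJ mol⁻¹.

D(H–H) ≈ 430 kJ/mol

Let D be the H–H bond energy.
Σ(broken) = 1×351 + 6×420 = 2871
Σ(formed) = 4×420 + 1×599 + 1×D = 2279 + D
ΔH = Σ(broken) − Σ(formed) = (2871) − (2279 + D) = +592 − D
Setting this equal to +162 kJ gives D = 430 kJ/mol.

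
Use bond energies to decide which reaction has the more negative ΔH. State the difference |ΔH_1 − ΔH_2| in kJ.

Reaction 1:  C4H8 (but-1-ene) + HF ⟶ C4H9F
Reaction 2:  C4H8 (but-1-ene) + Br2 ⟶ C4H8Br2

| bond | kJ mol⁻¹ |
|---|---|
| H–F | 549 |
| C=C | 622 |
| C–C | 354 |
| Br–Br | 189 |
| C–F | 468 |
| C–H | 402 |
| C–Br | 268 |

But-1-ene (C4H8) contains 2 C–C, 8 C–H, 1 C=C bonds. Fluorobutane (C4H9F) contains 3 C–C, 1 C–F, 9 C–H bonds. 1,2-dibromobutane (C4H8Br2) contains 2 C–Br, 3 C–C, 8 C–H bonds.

Reaction 1:
  Bonds broken (reactants):
    C–C: 2 × 354 = 708
    C–H: 8 × 402 = 3216
    C=C: 1 × 622 = 622
    H–F: 1 × 549 = 549
    Σ(broken) = 5095 kJ
  Bonds formed (products):
    C–C: 3 × 354 = 1062
    C–F: 1 × 468 = 468
    C–H: 9 × 402 = 3618
    Σ(formed) = 5148 kJ
  ΔH_1 = 5095 − 5148 = −53 kJ
Reaction 2:
  Bonds broken (reactants):
    Br–Br: 1 × 189 = 189
    C–C: 2 × 354 = 708
    C–H: 8 × 402 = 3216
    C=C: 1 × 622 = 622
    Σ(broken) = 4735 kJ
  Bonds formed (products):
    C–Br: 2 × 268 = 536
    C–C: 3 × 354 = 1062
    C–H: 8 × 402 = 3216
    Σ(formed) = 4814 kJ
  ΔH_2 = 4735 − 4814 = −79 kJ
ΔH_1 − ΔH_2 = +26 kJ, so reaction 2 has the more negative ΔH; |ΔH_1 − ΔH_2| = 26 kJ.

Reaction 2, by 26 kJ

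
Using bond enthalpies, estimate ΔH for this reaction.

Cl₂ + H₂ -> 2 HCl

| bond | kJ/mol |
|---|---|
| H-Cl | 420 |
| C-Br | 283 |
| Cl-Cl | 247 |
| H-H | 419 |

ΔH ≈ −174 kJ

Bonds broken (reactants):
  Cl-Cl: 1 × 247 = 247
  H-H: 1 × 419 = 419
  Σ(broken) = 666 kJ
Bonds formed (products):
  H-Cl: 2 × 420 = 840
  Σ(formed) = 840 kJ
ΔH = Σ(broken) − Σ(formed) = 666 − 840 = −174 kJ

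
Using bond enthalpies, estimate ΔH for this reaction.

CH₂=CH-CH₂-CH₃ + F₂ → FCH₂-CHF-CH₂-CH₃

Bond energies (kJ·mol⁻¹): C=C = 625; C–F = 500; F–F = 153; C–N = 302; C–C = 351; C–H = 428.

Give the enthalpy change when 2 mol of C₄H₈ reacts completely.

Bonds broken (reactants):
  C–C: 2 × 351 = 702
  C–H: 8 × 428 = 3424
  C=C: 1 × 625 = 625
  F–F: 1 × 153 = 153
  Σ(broken) = 4904 kJ
Bonds formed (products):
  C–C: 3 × 351 = 1053
  C–F: 2 × 500 = 1000
  C–H: 8 × 428 = 3424
  Σ(formed) = 5477 kJ
ΔH = Σ(broken) − Σ(formed) = 4904 − 5477 = −573 kJ
For 2× the reaction as written: 2 × (−573) = −1146 kJ

ΔH = −1146 kJ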